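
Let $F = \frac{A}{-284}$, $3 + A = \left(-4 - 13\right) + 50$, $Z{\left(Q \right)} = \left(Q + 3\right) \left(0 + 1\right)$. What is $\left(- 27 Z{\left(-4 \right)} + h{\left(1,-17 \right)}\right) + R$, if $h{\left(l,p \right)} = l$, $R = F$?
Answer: $\frac{3961}{142} \approx 27.894$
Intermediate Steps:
$Z{\left(Q \right)} = 3 + Q$ ($Z{\left(Q \right)} = \left(3 + Q\right) 1 = 3 + Q$)
$A = 30$ ($A = -3 + \left(\left(-4 - 13\right) + 50\right) = -3 + \left(-17 + 50\right) = -3 + 33 = 30$)
$F = - \frac{15}{142}$ ($F = \frac{30}{-284} = 30 \left(- \frac{1}{284}\right) = - \frac{15}{142} \approx -0.10563$)
$R = - \frac{15}{142} \approx -0.10563$
$\left(- 27 Z{\left(-4 \right)} + h{\left(1,-17 \right)}\right) + R = \left(- 27 \left(3 - 4\right) + 1\right) - \frac{15}{142} = \left(\left(-27\right) \left(-1\right) + 1\right) - \frac{15}{142} = \left(27 + 1\right) - \frac{15}{142} = 28 - \frac{15}{142} = \frac{3961}{142}$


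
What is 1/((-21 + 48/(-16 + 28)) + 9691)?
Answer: 1/9674 ≈ 0.00010337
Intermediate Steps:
1/((-21 + 48/(-16 + 28)) + 9691) = 1/((-21 + 48/12) + 9691) = 1/((-21 + 48*(1/12)) + 9691) = 1/((-21 + 4) + 9691) = 1/(-17 + 9691) = 1/9674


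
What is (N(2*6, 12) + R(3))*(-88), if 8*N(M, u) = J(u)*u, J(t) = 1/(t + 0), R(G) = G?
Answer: -275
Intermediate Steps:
J(t) = 1/t
N(M, u) = ⅛ (N(M, u) = (u/u)/8 = (⅛)*1 = ⅛)
(N(2*6, 12) + R(3))*(-88) = (⅛ + 3)*(-88) = (25/8)*(-88) = -275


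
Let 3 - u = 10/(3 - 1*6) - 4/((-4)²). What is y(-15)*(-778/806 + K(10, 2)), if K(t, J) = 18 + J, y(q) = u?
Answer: 202003/1612 ≈ 125.31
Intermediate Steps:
u = 79/12 (u = 3 - (10/(3 - 1*6) - 4/((-4)²)) = 3 - (10/(3 - 6) - 4/16) = 3 - (10/(-3) - 4*1/16) = 3 - (10*(-⅓) - ¼) = 3 - (-10/3 - ¼) = 3 - 1*(-43/12) = 3 + 43/12 = 79/12 ≈ 6.5833)
y(q) = 79/12
y(-15)*(-778/806 + K(10, 2)) = 79*(-778/806 + (18 + 2))/12 = 79*(-778*1/806 + 20)/12 = 79*(-389/403 + 20)/12 = (79/12)*(7671/403) = 202003/1612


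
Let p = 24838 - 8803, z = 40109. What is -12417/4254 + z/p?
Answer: -9494303/22737630 ≈ -0.41756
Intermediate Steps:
p = 16035
-12417/4254 + z/p = -12417/4254 + 40109/16035 = -12417*1/4254 + 40109*(1/16035) = -4139/1418 + 40109/16035 = -9494303/22737630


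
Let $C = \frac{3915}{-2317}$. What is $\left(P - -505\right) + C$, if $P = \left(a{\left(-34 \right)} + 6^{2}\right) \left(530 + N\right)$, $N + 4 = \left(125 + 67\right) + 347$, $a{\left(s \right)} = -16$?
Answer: $\frac{50518270}{2317} \approx 21803.0$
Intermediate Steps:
$N = 535$ ($N = -4 + \left(\left(125 + 67\right) + 347\right) = -4 + \left(192 + 347\right) = -4 + 539 = 535$)
$P = 21300$ ($P = \left(-16 + 6^{2}\right) \left(530 + 535\right) = \left(-16 + 36\right) 1065 = 20 \cdot 1065 = 21300$)
$C = - \frac{3915}{2317}$ ($C = 3915 \left(- \frac{1}{2317}\right) = - \frac{3915}{2317} \approx -1.6897$)
$\left(P - -505\right) + C = \left(21300 - -505\right) - \frac{3915}{2317} = \left(21300 + 505\right) - \frac{3915}{2317} = 21805 - \frac{3915}{2317} = \frac{50518270}{2317}$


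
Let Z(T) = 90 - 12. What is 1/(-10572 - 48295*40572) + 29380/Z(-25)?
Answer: 899612558039/2388351924 ≈ 376.67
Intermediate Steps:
Z(T) = 78
1/(-10572 - 48295*40572) + 29380/Z(-25) = 1/(-10572 - 48295*40572) + 29380/78 = (1/40572)/(-58867) + 29380*(1/78) = -1/58867*1/40572 + 1130/3 = -1/2388351924 + 1130/3 = 899612558039/2388351924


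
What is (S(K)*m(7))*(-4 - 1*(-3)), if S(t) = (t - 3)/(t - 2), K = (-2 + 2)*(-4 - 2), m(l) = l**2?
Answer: -147/2 ≈ -73.500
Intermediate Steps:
K = 0 (K = 0*(-6) = 0)
S(t) = (-3 + t)/(-2 + t)
(S(K)*m(7))*(-4 - 1*(-3)) = (((-3 + 0)/(-2 + 0))*7**2)*(-4 - 1*(-3)) = ((-3/(-2))*49)*(-4 + 3) = (-1/2*(-3)*49)*(-1) = ((3/2)*49)*(-1) = (147/2)*(-1) = -147/2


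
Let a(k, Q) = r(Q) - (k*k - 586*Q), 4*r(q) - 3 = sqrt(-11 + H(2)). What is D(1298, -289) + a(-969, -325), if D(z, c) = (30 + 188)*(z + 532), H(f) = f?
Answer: -2921881/4 + 3*I/4 ≈ -7.3047e+5 + 0.75*I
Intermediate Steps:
r(q) = 3/4 + 3*I/4 (r(q) = 3/4 + sqrt(-11 + 2)/4 = 3/4 + sqrt(-9)/4 = 3/4 + (3*I)/4 = 3/4 + 3*I/4)
a(k, Q) = 3/4 - k**2 + 586*Q + 3*I/4 (a(k, Q) = (3/4 + 3*I/4) - (k*k - 586*Q) = (3/4 + 3*I/4) - (k**2 - 586*Q) = (3/4 + 3*I/4) + (-k**2 + 586*Q) = 3/4 - k**2 + 586*Q + 3*I/4)
D(z, c) = 115976 + 218*z (D(z, c) = 218*(532 + z) = 115976 + 218*z)
D(1298, -289) + a(-969, -325) = (115976 + 218*1298) + (3/4 - 1*(-969)**2 + 586*(-325) + 3*I/4) = (115976 + 282964) + (3/4 - 1*938961 - 190450 + 3*I/4) = 398940 + (3/4 - 938961 - 190450 + 3*I/4) = 398940 + (-4517641/4 + 3*I/4) = -2921881/4 + 3*I/4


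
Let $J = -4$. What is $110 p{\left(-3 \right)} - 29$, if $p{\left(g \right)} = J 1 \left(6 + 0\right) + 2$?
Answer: $-2449$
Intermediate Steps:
$p{\left(g \right)} = -22$ ($p{\left(g \right)} = - 4 \cdot 1 \left(6 + 0\right) + 2 = - 4 \cdot 1 \cdot 6 + 2 = \left(-4\right) 6 + 2 = -24 + 2 = -22$)
$110 p{\left(-3 \right)} - 29 = 110 \left(-22\right) - 29 = -2420 - 29 = -2449$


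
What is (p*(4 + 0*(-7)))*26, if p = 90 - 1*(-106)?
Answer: 20384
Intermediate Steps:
p = 196 (p = 90 + 106 = 196)
(p*(4 + 0*(-7)))*26 = (196*(4 + 0*(-7)))*26 = (196*(4 + 0))*26 = (196*4)*26 = 784*26 = 20384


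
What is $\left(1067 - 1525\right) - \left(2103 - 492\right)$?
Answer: $-2069$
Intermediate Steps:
$\left(1067 - 1525\right) - \left(2103 - 492\right) = -458 - \left(2103 - 492\right) = -458 - 1611 = -2069$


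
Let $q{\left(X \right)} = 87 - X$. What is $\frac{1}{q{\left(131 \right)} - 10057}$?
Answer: $- \frac{1}{10101} \approx -9.9 \cdot 10^{-5}$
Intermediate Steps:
$\frac{1}{q{\left(131 \right)} - 10057} = \frac{1}{\left(87 - 131\right) - 10057} = \frac{1}{-44 - 10057} = \frac{1}{-10101} = - \frac{1}{10101}$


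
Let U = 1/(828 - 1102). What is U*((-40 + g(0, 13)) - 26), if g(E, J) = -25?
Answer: 91/274 ≈ 0.33212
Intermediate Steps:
U = -1/274 (U = 1/(-274) = -1/274 ≈ -0.0036496)
U*((-40 + g(0, 13)) - 26) = -((-40 - 25) - 26)/274 = -(-65 - 26)/274 = -1/274*(-91) = 91/274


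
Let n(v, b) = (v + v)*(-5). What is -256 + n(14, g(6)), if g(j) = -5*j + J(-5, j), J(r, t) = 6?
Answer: -396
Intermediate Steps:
g(j) = 6 - 5*j (g(j) = -5*j + 6 = 6 - 5*j)
n(v, b) = -10*v (n(v, b) = (2*v)*(-5) = -10*v)
-256 + n(14, g(6)) = -256 - 10*14 = -256 - 140 = -396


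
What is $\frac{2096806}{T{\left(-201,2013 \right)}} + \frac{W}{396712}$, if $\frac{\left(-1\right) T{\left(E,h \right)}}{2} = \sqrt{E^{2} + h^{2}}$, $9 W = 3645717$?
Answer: $\frac{1215239}{1190136} - \frac{1048403 \sqrt{454730}}{1364190} \approx -517.22$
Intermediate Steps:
$W = \frac{1215239}{3}$ ($W = \frac{1}{9} \cdot 3645717 = \frac{1215239}{3} \approx 4.0508 \cdot 10^{5}$)
$T{\left(E,h \right)} = - 2 \sqrt{E^{2} + h^{2}}$
$\frac{2096806}{T{\left(-201,2013 \right)}} + \frac{W}{396712} = \frac{2096806}{\left(-2\right) \sqrt{\left(-201\right)^{2} + 2013^{2}}} + \frac{1215239}{3 \cdot 396712} = \frac{2096806}{\left(-2\right) \sqrt{40401 + 4052169}} + \frac{1215239}{3} \cdot \frac{1}{396712} = \frac{2096806}{\left(-2\right) \sqrt{4092570}} + \frac{1215239}{1190136} = \frac{2096806}{\left(-2\right) 3 \sqrt{454730}} + \frac{1215239}{1190136} = \frac{2096806}{\left(-6\right) \sqrt{454730}} + \frac{1215239}{1190136} = 2096806 \left(- \frac{\sqrt{454730}}{2728380}\right) + \frac{1215239}{1190136} = - \frac{1048403 \sqrt{454730}}{1364190} + \frac{1215239}{1190136} = \frac{1215239}{1190136} - \frac{1048403 \sqrt{454730}}{1364190}$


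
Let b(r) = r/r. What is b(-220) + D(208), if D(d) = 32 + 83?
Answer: 116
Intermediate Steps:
b(r) = 1
D(d) = 115
b(-220) + D(208) = 1 + 115 = 116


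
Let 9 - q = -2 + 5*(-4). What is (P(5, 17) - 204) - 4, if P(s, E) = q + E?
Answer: -160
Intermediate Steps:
q = 31 (q = 9 - (-2 + 5*(-4)) = 9 - (-2 - 20) = 9 - 1*(-22) = 9 + 22 = 31)
P(s, E) = 31 + E
(P(5, 17) - 204) - 4 = ((31 + 17) - 204) - 4 = (48 - 204) - 4 = -156 - 4 = -160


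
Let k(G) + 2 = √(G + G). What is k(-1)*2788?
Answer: -5576 + 2788*I*√2 ≈ -5576.0 + 3942.8*I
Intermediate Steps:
k(G) = -2 + √2*√G (k(G) = -2 + √(G + G) = -2 + √(2*G) = -2 + √2*√G)
k(-1)*2788 = (-2 + √2*√(-1))*2788 = (-2 + √2*I)*2788 = (-2 + I*√2)*2788 = -5576 + 2788*I*√2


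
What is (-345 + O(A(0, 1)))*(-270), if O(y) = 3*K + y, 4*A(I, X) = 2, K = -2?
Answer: 94635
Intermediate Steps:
A(I, X) = ½ (A(I, X) = (¼)*2 = ½)
O(y) = -6 + y (O(y) = 3*(-2) + y = -6 + y)
(-345 + O(A(0, 1)))*(-270) = (-345 + (-6 + ½))*(-270) = (-345 - 11/2)*(-270) = -701/2*(-270) = 94635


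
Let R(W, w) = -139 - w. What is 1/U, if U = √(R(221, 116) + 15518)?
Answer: √15263/15263 ≈ 0.0080943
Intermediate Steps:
U = √15263 (U = √((-139 - 1*116) + 15518) = √((-139 - 116) + 15518) = √(-255 + 15518) = √15263 ≈ 123.54)
1/U = 1/(√15263) = √15263/15263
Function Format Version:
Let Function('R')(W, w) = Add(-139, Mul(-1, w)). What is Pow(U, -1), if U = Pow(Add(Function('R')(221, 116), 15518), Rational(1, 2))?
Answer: Mul(Rational(1, 15263), Pow(15263, Rational(1, 2))) ≈ 0.0080943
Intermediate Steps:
U = Pow(15263, Rational(1, 2)) (U = Pow(Add(Add(-139, Mul(-1, 116)), 15518), Rational(1, 2)) = Pow(Add(Add(-139, -116), 15518), Rational(1, 2)) = Pow(Add(-255, 15518), Rational(1, 2)) = Pow(15263, Rational(1, 2)) ≈ 123.54)
Pow(U, -1) = Pow(Pow(15263, Rational(1, 2)), -1) = Mul(Rational(1, 15263), Pow(15263, Rational(1, 2)))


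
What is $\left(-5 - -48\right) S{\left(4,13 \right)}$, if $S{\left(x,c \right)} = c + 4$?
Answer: $731$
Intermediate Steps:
$S{\left(x,c \right)} = 4 + c$
$\left(-5 - -48\right) S{\left(4,13 \right)} = \left(-5 - -48\right) \left(4 + 13\right) = \left(-5 + 48\right) 17 = 43 \cdot 17 = 731$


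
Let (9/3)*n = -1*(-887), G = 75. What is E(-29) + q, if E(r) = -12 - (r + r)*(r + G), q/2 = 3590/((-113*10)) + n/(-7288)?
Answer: 3273049889/1235316 ≈ 2649.6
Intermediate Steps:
n = 887/3 (n = (-1*(-887))/3 = (1/3)*887 = 887/3 ≈ 295.67)
q = -7949407/1235316 (q = 2*(3590/((-113*10)) + (887/3)/(-7288)) = 2*(3590/(-1130) + (887/3)*(-1/7288)) = 2*(3590*(-1/1130) - 887/21864) = 2*(-359/113 - 887/21864) = 2*(-7949407/2470632) = -7949407/1235316 ≈ -6.4351)
E(r) = -12 - 2*r*(75 + r) (E(r) = -12 - (r + r)*(r + 75) = -12 - 2*r*(75 + r))
E(-29) + q = (-12 - 150*(-29) - 2*(-29)**2) - 7949407/1235316 = (-12 + 4350 - 2*841) - 7949407/1235316 = (-12 + 4350 - 1682) - 7949407/1235316 = 2656 - 7949407/1235316 = 3273049889/1235316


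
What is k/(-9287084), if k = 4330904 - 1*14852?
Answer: -1079013/2321771 ≈ -0.46474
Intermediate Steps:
k = 4316052 (k = 4330904 - 14852 = 4316052)
k/(-9287084) = 4316052/(-9287084) = 4316052*(-1/9287084) = -1079013/2321771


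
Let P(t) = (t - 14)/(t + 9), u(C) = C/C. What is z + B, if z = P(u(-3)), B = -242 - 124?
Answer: -3673/10 ≈ -367.30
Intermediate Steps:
u(C) = 1
P(t) = (-14 + t)/(9 + t)
B = -366
z = -13/10 (z = (-14 + 1)/(9 + 1) = -13/10 ≈ -1.3000)
z + B = -13/10 - 366 = -3673/10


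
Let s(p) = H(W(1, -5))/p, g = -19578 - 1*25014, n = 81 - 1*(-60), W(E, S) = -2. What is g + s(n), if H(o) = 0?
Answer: -44592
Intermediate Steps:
n = 141 (n = 81 + 60 = 141)
g = -44592 (g = -19578 - 25014 = -44592)
s(p) = 0 (s(p) = 0/p = 0)
g + s(n) = -44592 + 0 = -44592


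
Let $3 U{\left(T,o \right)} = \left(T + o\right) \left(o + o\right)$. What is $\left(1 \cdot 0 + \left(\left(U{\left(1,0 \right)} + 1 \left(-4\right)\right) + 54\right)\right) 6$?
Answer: $300$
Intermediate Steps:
$U{\left(T,o \right)} = \frac{2 o \left(T + o\right)}{3}$ ($U{\left(T,o \right)} = \frac{\left(T + o\right) \left(o + o\right)}{3} = \frac{\left(T + o\right) 2 o}{3} = \frac{2 o \left(T + o\right)}{3}$)
$\left(1 \cdot 0 + \left(\left(U{\left(1,0 \right)} + 1 \left(-4\right)\right) + 54\right)\right) 6 = \left(1 \cdot 0 + \left(\left(\frac{2}{3} \cdot 0 \left(1 + 0\right) + 1 \left(-4\right)\right) + 54\right)\right) 6 = \left(0 + \left(\left(\frac{2}{3} \cdot 0 \cdot 1 - 4\right) + 54\right)\right) 6 = \left(0 + \left(\left(0 - 4\right) + 54\right)\right) 6 = \left(0 + \left(-4 + 54\right)\right) 6 = \left(0 + 50\right) 6 = 50 \cdot 6 = 300$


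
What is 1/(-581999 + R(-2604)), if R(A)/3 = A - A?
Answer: -1/581999 ≈ -1.7182e-6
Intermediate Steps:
R(A) = 0 (R(A) = 3*(A - A) = 3*0 = 0)
1/(-581999 + R(-2604)) = 1/(-581999 + 0) = 1/(-581999) = -1/581999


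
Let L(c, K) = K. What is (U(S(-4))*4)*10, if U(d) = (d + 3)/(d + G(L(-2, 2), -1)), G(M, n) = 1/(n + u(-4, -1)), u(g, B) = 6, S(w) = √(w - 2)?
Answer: 200*(√6 - 3*I)/(-I + 5*√6) ≈ 43.709 - 45.421*I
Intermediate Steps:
S(w) = √(-2 + w)
G(M, n) = 1/(6 + n) (G(M, n) = 1/(n + 6) = 1/(6 + n))
U(d) = (3 + d)/(⅕ + d) (U(d) = (d + 3)/(d + 1/(6 - 1)) = (3 + d)/(d + 1/5) = (3 + d)/(d + ⅕) = (3 + d)/(⅕ + d))
(U(S(-4))*4)*10 = ((5*(3 + √(-2 - 4))/(1 + 5*√(-2 - 4)))*4)*10 = ((5*(3 + √(-6))/(1 + 5*√(-6)))*4)*10 = ((5*(3 + I*√6)/(1 + 5*(I*√6)))*4)*10 = ((5*(3 + I*√6)/(1 + 5*I*√6))*4)*10 = (20*(3 + I*√6)/(1 + 5*I*√6))*10 = 200*(3 + I*√6)/(1 + 5*I*√6)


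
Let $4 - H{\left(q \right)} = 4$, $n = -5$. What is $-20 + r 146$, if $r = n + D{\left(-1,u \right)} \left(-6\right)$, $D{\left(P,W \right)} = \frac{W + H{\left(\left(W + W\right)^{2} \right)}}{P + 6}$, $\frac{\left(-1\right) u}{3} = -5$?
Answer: $-3378$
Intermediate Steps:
$H{\left(q \right)} = 0$ ($H{\left(q \right)} = 4 - 4 = 0$)
$u = 15$ ($u = \left(-3\right) \left(-5\right) = 15$)
$D{\left(P,W \right)} = \frac{W}{6 + P}$ ($D{\left(P,W \right)} = \frac{W + 0}{P + 6} = \frac{W}{6 + P}$)
$r = -23$ ($r = -5 + \frac{15}{6 - 1} \left(-6\right) = -5 + \frac{15}{5} \left(-6\right) = -5 + 15 \cdot \frac{1}{5} \left(-6\right) = -5 + 3 \left(-6\right) = -5 - 18 = -23$)
$-20 + r 146 = -20 - 3358 = -3378$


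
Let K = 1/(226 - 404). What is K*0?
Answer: 0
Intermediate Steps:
K = -1/178 (K = 1/(-178) = -1/178 ≈ -0.0056180)
K*0 = -1/178*0 = 0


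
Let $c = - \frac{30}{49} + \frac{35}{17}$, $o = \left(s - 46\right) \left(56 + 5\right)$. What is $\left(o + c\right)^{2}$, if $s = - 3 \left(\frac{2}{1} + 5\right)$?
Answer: $\frac{11582219466756}{693889} \approx 1.6692 \cdot 10^{7}$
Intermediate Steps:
$s = -21$ ($s = - 3 \left(2 \cdot 1 + 5\right) = - 3 \left(2 + 5\right) = \left(-3\right) 7 = -21$)
$o = -4087$ ($o = \left(-21 - 46\right) \left(56 + 5\right) = \left(-67\right) 61 = -4087$)
$c = \frac{1205}{833}$ ($c = \left(-30\right) \frac{1}{49} + 35 \cdot \frac{1}{17} = - \frac{30}{49} + \frac{35}{17} = \frac{1205}{833} \approx 1.4466$)
$\left(o + c\right)^{2} = \left(-4087 + \frac{1205}{833}\right)^{2} = \left(- \frac{3403266}{833}\right)^{2} = \frac{11582219466756}{693889}$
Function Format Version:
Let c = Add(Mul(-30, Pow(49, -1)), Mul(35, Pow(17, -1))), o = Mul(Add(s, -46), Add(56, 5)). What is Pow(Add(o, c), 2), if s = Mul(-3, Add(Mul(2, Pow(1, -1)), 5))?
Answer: Rational(11582219466756, 693889) ≈ 1.6692e+7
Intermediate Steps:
s = -21 (s = Mul(-3, Add(Mul(2, 1), 5)) = Mul(-3, Add(2, 5)) = Mul(-3, 7) = -21)
o = -4087 (o = Mul(Add(-21, -46), Add(56, 5)) = Mul(-67, 61) = -4087)
c = Rational(1205, 833) (c = Add(Mul(-30, Rational(1, 49)), Mul(35, Rational(1, 17))) = Add(Rational(-30, 49), Rational(35, 17)) = Rational(1205, 833) ≈ 1.4466)
Pow(Add(o, c), 2) = Pow(Add(-4087, Rational(1205, 833)), 2) = Pow(Rational(-3403266, 833), 2) = Rational(11582219466756, 693889)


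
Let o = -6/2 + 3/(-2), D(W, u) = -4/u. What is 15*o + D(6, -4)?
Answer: -133/2 ≈ -66.500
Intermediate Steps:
o = -9/2 (o = -6*½ + 3*(-½) = -3 - 3/2 = -9/2 ≈ -4.5000)
15*o + D(6, -4) = 15*(-9/2) - 4/(-4) = -135/2 - 4*(-¼) = -135/2 + 1 = -133/2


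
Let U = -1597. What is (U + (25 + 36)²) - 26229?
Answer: -24105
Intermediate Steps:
(U + (25 + 36)²) - 26229 = (-1597 + (25 + 36)²) - 26229 = (-1597 + 61²) - 26229 = (-1597 + 3721) - 26229 = 2124 - 26229 = -24105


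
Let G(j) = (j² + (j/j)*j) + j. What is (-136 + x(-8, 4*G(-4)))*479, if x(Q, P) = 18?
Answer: -56522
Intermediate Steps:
G(j) = j² + 2*j (G(j) = (j² + 1*j) + j = (j² + j) + j = (j + j²) + j = j² + 2*j)
(-136 + x(-8, 4*G(-4)))*479 = (-136 + 18)*479 = -118*479 = -56522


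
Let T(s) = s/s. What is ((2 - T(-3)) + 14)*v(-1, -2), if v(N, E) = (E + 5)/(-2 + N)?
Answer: -15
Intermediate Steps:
v(N, E) = (5 + E)/(-2 + N)
T(s) = 1
((2 - T(-3)) + 14)*v(-1, -2) = ((2 - 1*1) + 14)*((5 - 2)/(-2 - 1)) = ((2 - 1) + 14)*(3/(-3)) = (1 + 14)*(-⅓*3) = 15*(-1) = -15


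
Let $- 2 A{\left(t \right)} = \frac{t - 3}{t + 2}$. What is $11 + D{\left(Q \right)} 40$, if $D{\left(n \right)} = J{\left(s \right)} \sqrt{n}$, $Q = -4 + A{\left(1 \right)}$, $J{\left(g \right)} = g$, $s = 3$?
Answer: $11 + 40 i \sqrt{33} \approx 11.0 + 229.78 i$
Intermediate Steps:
$A{\left(t \right)} = - \frac{-3 + t}{2 \left(2 + t\right)}$ ($A{\left(t \right)} = - \frac{\left(t - 3\right) \frac{1}{t + 2}}{2} = - \frac{\left(-3 + t\right) \frac{1}{2 + t}}{2} = - \frac{\frac{1}{2 + t} \left(-3 + t\right)}{2} = - \frac{-3 + t}{2 \left(2 + t\right)}$)
$Q = - \frac{11}{3}$ ($Q = -4 + \frac{3 - 1}{2 \left(2 + 1\right)} = -4 + \frac{3 - 1}{2 \cdot 3} = -4 + \frac{1}{2} \cdot \frac{1}{3} \cdot 2 = -4 + \frac{1}{3} = - \frac{11}{3} \approx -3.6667$)
$D{\left(n \right)} = 3 \sqrt{n}$
$11 + D{\left(Q \right)} 40 = 11 + 3 \sqrt{- \frac{11}{3}} \cdot 40 = 11 + 3 \frac{i \sqrt{33}}{3} \cdot 40 = 11 + i \sqrt{33} \cdot 40 = 11 + 40 i \sqrt{33}$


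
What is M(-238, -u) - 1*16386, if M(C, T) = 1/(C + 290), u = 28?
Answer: -852071/52 ≈ -16386.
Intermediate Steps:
M(C, T) = 1/(290 + C)
M(-238, -u) - 1*16386 = 1/(290 - 238) - 1*16386 = 1/52 - 16386 = -852071/52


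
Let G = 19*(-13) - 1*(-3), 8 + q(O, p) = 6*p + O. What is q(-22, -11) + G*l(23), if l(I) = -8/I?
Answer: -256/23 ≈ -11.130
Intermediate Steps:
q(O, p) = -8 + O + 6*p (q(O, p) = -8 + (6*p + O) = -8 + (O + 6*p) = -8 + O + 6*p)
G = -244 (G = -247 + 3 = -244)
q(-22, -11) + G*l(23) = (-8 - 22 + 6*(-11)) - (-1952)/23 = (-8 - 22 - 66) - (-1952)/23 = -96 - 244*(-8/23) = -96 + 1952/23 = -256/23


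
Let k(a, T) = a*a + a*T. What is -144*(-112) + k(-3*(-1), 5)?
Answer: 16152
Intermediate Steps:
k(a, T) = a**2 + T*a
-144*(-112) + k(-3*(-1), 5) = -144*(-112) + (-3*(-1))*(5 - 3*(-1)) = 16128 + 3*(5 + 3) = 16128 + 3*8 = 16128 + 24 = 16152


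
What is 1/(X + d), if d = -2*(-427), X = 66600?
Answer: 1/67454 ≈ 1.4825e-5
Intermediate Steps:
d = 854
1/(X + d) = 1/(66600 + 854) = 1/67454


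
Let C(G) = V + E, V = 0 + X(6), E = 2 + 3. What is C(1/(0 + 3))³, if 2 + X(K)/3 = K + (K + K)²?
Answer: 90518849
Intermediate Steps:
E = 5
X(K) = -6 + 3*K + 12*K² (X(K) = -6 + 3*(K + (K + K)²) = -6 + 3*(K + (2*K)²) = -6 + 3*(K + 4*K²) = -6 + (3*K + 12*K²) = -6 + 3*K + 12*K²)
V = 444 (V = 0 + (-6 + 3*6 + 12*6²) = 0 + (-6 + 18 + 12*36) = 0 + (-6 + 18 + 432) = 0 + 444 = 444)
C(G) = 449 (C(G) = 444 + 5 = 449)
C(1/(0 + 3))³ = 449³ = 90518849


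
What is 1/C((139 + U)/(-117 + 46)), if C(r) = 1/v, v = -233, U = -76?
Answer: -233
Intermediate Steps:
C(r) = -1/233 (C(r) = 1/(-233) = -1/233)
1/C((139 + U)/(-117 + 46)) = 1/(-1/233) = -233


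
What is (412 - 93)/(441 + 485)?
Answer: 319/926 ≈ 0.34449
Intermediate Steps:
(412 - 93)/(441 + 485) = 319/926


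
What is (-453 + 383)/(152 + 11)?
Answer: -70/163 ≈ -0.42945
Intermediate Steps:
(-453 + 383)/(152 + 11) = -70/163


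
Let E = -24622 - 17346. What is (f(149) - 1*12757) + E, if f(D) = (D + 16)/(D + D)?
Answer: -16307885/298 ≈ -54724.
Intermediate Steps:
f(D) = (16 + D)/(2*D) (f(D) = (16 + D)/((2*D)) = (16 + D)*(1/(2*D)) = (16 + D)/(2*D))
E = -41968
(f(149) - 1*12757) + E = ((½)*(16 + 149)/149 - 1*12757) - 41968 = ((½)*(1/149)*165 - 12757) - 41968 = (165/298 - 12757) - 41968 = -3801421/298 - 41968 = -16307885/298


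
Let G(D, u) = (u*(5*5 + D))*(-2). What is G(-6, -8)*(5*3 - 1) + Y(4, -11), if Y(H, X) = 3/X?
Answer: 46813/11 ≈ 4255.7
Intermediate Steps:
G(D, u) = -2*u*(25 + D) (G(D, u) = (u*(25 + D))*(-2) = -2*u*(25 + D))
G(-6, -8)*(5*3 - 1) + Y(4, -11) = (-2*(-8)*(25 - 6))*(5*3 - 1) + 3/(-11) = (-2*(-8)*19)*(15 - 1) + 3*(-1/11) = 304*14 - 3/11 = 4256 - 3/11 = 46813/11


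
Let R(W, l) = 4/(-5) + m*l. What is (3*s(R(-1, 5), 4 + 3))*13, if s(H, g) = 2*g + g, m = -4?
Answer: 819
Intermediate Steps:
R(W, l) = -⅘ - 4*l (R(W, l) = 4/(-5) - 4*l = 4*(-⅕) - 4*l = -⅘ - 4*l)
s(H, g) = 3*g
(3*s(R(-1, 5), 4 + 3))*13 = (3*(3*(4 + 3)))*13 = (3*(3*7))*13 = (3*21)*13 = 63*13 = 819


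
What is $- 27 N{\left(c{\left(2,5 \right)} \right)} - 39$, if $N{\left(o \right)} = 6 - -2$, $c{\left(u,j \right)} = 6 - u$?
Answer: $-255$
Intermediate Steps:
$N{\left(o \right)} = 8$ ($N{\left(o \right)} = 6 + 2 = 8$)
$- 27 N{\left(c{\left(2,5 \right)} \right)} - 39 = \left(-27\right) 8 - 39 = -216 - 39 = -255$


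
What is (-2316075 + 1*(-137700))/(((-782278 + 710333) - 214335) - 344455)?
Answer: 163585/42049 ≈ 3.8903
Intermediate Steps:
(-2316075 + 1*(-137700))/(((-782278 + 710333) - 214335) - 344455) = (-2316075 - 137700)/((-71945 - 214335) - 344455) = -2453775/(-286280 - 344455) = -2453775/(-630735) = -2453775*(-1/630735) = 163585/42049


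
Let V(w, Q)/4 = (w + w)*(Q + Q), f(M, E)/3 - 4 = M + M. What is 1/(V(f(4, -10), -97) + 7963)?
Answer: -1/47909 ≈ -2.0873e-5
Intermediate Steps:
f(M, E) = 12 + 6*M (f(M, E) = 12 + 3*(M + M) = 12 + 3*(2*M) = 12 + 6*M)
V(w, Q) = 16*Q*w (V(w, Q) = 4*((w + w)*(Q + Q)) = 4*((2*w)*(2*Q)) = 4*(4*Q*w) = 16*Q*w)
1/(V(f(4, -10), -97) + 7963) = 1/(16*(-97)*(12 + 6*4) + 7963) = 1/(16*(-97)*(12 + 24) + 7963) = 1/(16*(-97)*36 + 7963) = 1/(-55872 + 7963) = 1/(-47909) = -1/47909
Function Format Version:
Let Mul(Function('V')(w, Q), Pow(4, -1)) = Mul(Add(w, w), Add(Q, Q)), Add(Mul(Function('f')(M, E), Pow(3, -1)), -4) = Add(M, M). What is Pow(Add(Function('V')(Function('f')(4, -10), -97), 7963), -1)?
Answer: Rational(-1, 47909) ≈ -2.0873e-5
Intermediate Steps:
Function('f')(M, E) = Add(12, Mul(6, M)) (Function('f')(M, E) = Add(12, Mul(3, Add(M, M))) = Add(12, Mul(3, Mul(2, M))) = Add(12, Mul(6, M)))
Function('V')(w, Q) = Mul(16, Q, w) (Function('V')(w, Q) = Mul(4, Mul(Add(w, w), Add(Q, Q))) = Mul(4, Mul(Mul(2, w), Mul(2, Q))) = Mul(4, Mul(4, Q, w)) = Mul(16, Q, w))
Pow(Add(Function('V')(Function('f')(4, -10), -97), 7963), -1) = Pow(Add(Mul(16, -97, Add(12, Mul(6, 4))), 7963), -1) = Pow(Add(Mul(16, -97, Add(12, 24)), 7963), -1) = Pow(Add(Mul(16, -97, 36), 7963), -1) = Pow(Add(-55872, 7963), -1) = Pow(-47909, -1) = Rational(-1, 47909)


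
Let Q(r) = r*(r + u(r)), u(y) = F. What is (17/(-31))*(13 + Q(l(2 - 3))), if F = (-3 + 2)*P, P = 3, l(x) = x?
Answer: -289/31 ≈ -9.3226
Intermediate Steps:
F = -3 (F = (-3 + 2)*3 = -1*3 = -3)
u(y) = -3
Q(r) = r*(-3 + r) (Q(r) = r*(r - 3) = r*(-3 + r))
(17/(-31))*(13 + Q(l(2 - 3))) = (17/(-31))*(13 + (2 - 3)*(-3 + (2 - 3))) = (17*(-1/31))*(13 - (-3 - 1)) = -17*(13 - 1*(-4))/31 = -17*(13 + 4)/31 = -17/31*17 = -289/31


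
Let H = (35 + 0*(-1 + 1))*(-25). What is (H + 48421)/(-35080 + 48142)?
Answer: 23773/6531 ≈ 3.6400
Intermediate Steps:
H = -875 (H = (35 + 0*0)*(-25) = (35 + 0)*(-25) = 35*(-25) = -875)
(H + 48421)/(-35080 + 48142) = (-875 + 48421)/(-35080 + 48142) = 47546/13062 = 47546*(1/13062) = 23773/6531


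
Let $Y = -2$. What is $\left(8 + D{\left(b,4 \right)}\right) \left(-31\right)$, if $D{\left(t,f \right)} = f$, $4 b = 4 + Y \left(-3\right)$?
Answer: $-372$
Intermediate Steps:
$b = \frac{5}{2}$ ($b = \frac{4 - -6}{4} = \frac{4 + 6}{4} = \frac{1}{4} \cdot 10 = \frac{5}{2} \approx 2.5$)
$\left(8 + D{\left(b,4 \right)}\right) \left(-31\right) = \left(8 + 4\right) \left(-31\right) = 12 \left(-31\right) = -372$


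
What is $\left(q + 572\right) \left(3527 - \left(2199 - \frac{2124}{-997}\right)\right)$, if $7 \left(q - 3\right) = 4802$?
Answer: $\frac{1666905812}{997} \approx 1.6719 \cdot 10^{6}$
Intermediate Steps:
$q = 689$ ($q = 3 + \frac{1}{7} \cdot 4802 = 3 + 686 = 689$)
$\left(q + 572\right) \left(3527 - \left(2199 - \frac{2124}{-997}\right)\right) = \left(689 + 572\right) \left(3527 - \left(2199 - \frac{2124}{-997}\right)\right) = 1261 \left(3527 - \left(2199 - - \frac{2124}{997}\right)\right) = 1261 \left(3527 - \frac{2194527}{997}\right) = 1261 \cdot \frac{1321892}{997} = \frac{1666905812}{997}$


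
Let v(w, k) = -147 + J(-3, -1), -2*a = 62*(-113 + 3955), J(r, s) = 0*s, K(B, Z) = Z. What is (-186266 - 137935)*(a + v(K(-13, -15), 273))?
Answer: 38660645049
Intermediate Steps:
J(r, s) = 0
a = -119102 (a = -31*(-113 + 3955) = -31*3842 = -½*238204 = -119102)
v(w, k) = -147 (v(w, k) = -147 + 0 = -147)
(-186266 - 137935)*(a + v(K(-13, -15), 273)) = (-186266 - 137935)*(-119102 - 147) = -324201*(-119249) = 38660645049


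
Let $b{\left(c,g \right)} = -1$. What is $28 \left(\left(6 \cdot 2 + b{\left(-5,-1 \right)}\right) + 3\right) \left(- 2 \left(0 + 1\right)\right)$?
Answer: $-784$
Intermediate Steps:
$28 \left(\left(6 \cdot 2 + b{\left(-5,-1 \right)}\right) + 3\right) \left(- 2 \left(0 + 1\right)\right) = 28 \left(\left(6 \cdot 2 - 1\right) + 3\right) \left(- 2 \left(0 + 1\right)\right) = 28 \left(\left(12 - 1\right) + 3\right) \left(\left(-2\right) 1\right) = 28 \left(11 + 3\right) \left(-2\right) = 28 \cdot 14 \left(-2\right) = 392 \left(-2\right) = -784$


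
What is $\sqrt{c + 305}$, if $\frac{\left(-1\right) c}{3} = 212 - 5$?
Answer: $2 i \sqrt{79} \approx 17.776 i$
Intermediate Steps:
$c = -621$ ($c = - 3 \left(212 - 5\right) = \left(-3\right) 207 = -621$)
$\sqrt{c + 305} = \sqrt{-621 + 305} = \sqrt{-316} = 2 i \sqrt{79}$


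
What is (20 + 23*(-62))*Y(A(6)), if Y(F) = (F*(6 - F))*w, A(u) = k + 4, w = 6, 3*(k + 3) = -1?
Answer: -89984/3 ≈ -29995.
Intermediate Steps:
k = -10/3 (k = -3 + (⅓)*(-1) = -3 - ⅓ = -10/3 ≈ -3.3333)
A(u) = ⅔ (A(u) = -10/3 + 4 = ⅔)
Y(F) = 6*F*(6 - F) (Y(F) = (F*(6 - F))*6 = 6*F*(6 - F))
(20 + 23*(-62))*Y(A(6)) = (20 + 23*(-62))*(6*(⅔)*(6 - 1*⅔)) = (20 - 1426)*(6*(⅔)*(6 - ⅔)) = -8436*2*16/(3*3) = -1406*64/3 = -89984/3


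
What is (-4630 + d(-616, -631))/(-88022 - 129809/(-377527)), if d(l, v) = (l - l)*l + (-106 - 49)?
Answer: 120431113/2215370119 ≈ 0.054362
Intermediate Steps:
d(l, v) = -155 (d(l, v) = 0*l - 155 = 0 - 155 = -155)
(-4630 + d(-616, -631))/(-88022 - 129809/(-377527)) = (-4630 - 155)/(-88022 - 129809/(-377527)) = -4785/(-88022 - 129809*(-1/377527)) = -4785/(-88022 + 129809/377527) = -4785/(-33230551785/377527) = -4785*(-377527/33230551785) = 120431113/2215370119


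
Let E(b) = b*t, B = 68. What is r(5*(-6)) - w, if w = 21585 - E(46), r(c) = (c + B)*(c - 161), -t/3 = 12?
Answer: -30499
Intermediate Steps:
t = -36 (t = -3*12 = -36)
E(b) = -36*b (E(b) = b*(-36) = -36*b)
r(c) = (-161 + c)*(68 + c) (r(c) = (c + 68)*(c - 161) = (68 + c)*(-161 + c) = (-161 + c)*(68 + c))
w = 23241 (w = 21585 - (-36)*46 = 21585 - 1*(-1656) = 21585 + 1656 = 23241)
r(5*(-6)) - w = (-10948 + (5*(-6))**2 - 465*(-6)) - 1*23241 = (-10948 + (-30)**2 - 93*(-30)) - 23241 = (-10948 + 900 + 2790) - 23241 = -7258 - 23241 = -30499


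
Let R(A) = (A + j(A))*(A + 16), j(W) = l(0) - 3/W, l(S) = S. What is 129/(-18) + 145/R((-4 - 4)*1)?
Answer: -3493/366 ≈ -9.5437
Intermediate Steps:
j(W) = -3/W (j(W) = 0 - 3/W = -3/W)
R(A) = (16 + A)*(A - 3/A) (R(A) = (A - 3/A)*(A + 16) = (A - 3/A)*(16 + A) = (16 + A)*(A - 3/A))
129/(-18) + 145/R((-4 - 4)*1) = 129/(-18) + 145/(-3 + ((-4 - 4)*1)**2 - 48/(-4 - 4) + 16*((-4 - 4)*1)) = 129*(-1/18) + 145/(-3 + (-8*1)**2 - 48/((-8*1)) + 16*(-8*1)) = -43/6 + 145/(-3 + (-8)**2 - 48/(-8) + 16*(-8)) = -43/6 + 145/(-3 + 64 - 48*(-1/8) - 128) = -43/6 + 145/(-3 + 64 + 6 - 128) = -43/6 + 145/(-61) = -43/6 + 145*(-1/61) = -43/6 - 145/61 = -3493/366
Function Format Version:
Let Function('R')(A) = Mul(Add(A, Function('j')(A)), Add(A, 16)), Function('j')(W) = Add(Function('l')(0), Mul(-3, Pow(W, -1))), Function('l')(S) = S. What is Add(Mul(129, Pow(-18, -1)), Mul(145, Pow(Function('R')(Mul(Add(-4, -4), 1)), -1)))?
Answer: Rational(-3493, 366) ≈ -9.5437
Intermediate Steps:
Function('j')(W) = Mul(-3, Pow(W, -1)) (Function('j')(W) = Add(0, Mul(-3, Pow(W, -1))) = Mul(-3, Pow(W, -1)))
Function('R')(A) = Mul(Add(16, A), Add(A, Mul(-3, Pow(A, -1)))) (Function('R')(A) = Mul(Add(A, Mul(-3, Pow(A, -1))), Add(A, 16)) = Mul(Add(A, Mul(-3, Pow(A, -1))), Add(16, A)) = Mul(Add(16, A), Add(A, Mul(-3, Pow(A, -1)))))
Add(Mul(129, Pow(-18, -1)), Mul(145, Pow(Function('R')(Mul(Add(-4, -4), 1)), -1))) = Add(Mul(129, Pow(-18, -1)), Mul(145, Pow(Add(-3, Pow(Mul(Add(-4, -4), 1), 2), Mul(-48, Pow(Mul(Add(-4, -4), 1), -1)), Mul(16, Mul(Add(-4, -4), 1))), -1))) = Add(Mul(129, Rational(-1, 18)), Mul(145, Pow(Add(-3, Pow(Mul(-8, 1), 2), Mul(-48, Pow(Mul(-8, 1), -1)), Mul(16, Mul(-8, 1))), -1))) = Add(Rational(-43, 6), Mul(145, Pow(Add(-3, Pow(-8, 2), Mul(-48, Pow(-8, -1)), Mul(16, -8)), -1))) = Add(Rational(-43, 6), Mul(145, Pow(Add(-3, 64, Mul(-48, Rational(-1, 8)), -128), -1))) = Add(Rational(-43, 6), Mul(145, Pow(Add(-3, 64, 6, -128), -1))) = Add(Rational(-43, 6), Mul(145, Pow(-61, -1))) = Add(Rational(-43, 6), Mul(145, Rational(-1, 61))) = Add(Rational(-43, 6), Rational(-145, 61)) = Rational(-3493, 366)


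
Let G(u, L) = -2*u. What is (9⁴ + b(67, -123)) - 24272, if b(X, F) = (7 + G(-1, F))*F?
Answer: -18818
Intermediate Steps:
b(X, F) = 9*F (b(X, F) = (7 - 2*(-1))*F = (7 + 2)*F = 9*F)
(9⁴ + b(67, -123)) - 24272 = (9⁴ + 9*(-123)) - 24272 = (6561 - 1107) - 24272 = 5454 - 24272 = -18818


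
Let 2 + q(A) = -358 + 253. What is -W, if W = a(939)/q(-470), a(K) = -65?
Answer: -65/107 ≈ -0.60748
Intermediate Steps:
q(A) = -107 (q(A) = -2 + (-358 + 253) = -2 - 105 = -107)
W = 65/107 (W = -65/(-107) = -65*(-1/107) = 65/107 ≈ 0.60748)
-W = -1*65/107 = -65/107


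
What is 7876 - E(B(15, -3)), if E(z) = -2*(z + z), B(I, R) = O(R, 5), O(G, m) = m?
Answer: 7896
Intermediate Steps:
B(I, R) = 5
E(z) = -4*z
7876 - E(B(15, -3)) = 7876 - (-4)*5 = 7876 - 1*(-20) = 7876 + 20 = 7896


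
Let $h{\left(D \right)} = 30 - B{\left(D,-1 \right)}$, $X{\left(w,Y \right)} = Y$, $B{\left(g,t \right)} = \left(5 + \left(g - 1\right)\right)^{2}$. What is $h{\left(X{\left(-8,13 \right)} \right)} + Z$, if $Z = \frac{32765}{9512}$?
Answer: $- \frac{2430843}{9512} \approx -255.56$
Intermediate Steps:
$B{\left(g,t \right)} = \left(4 + g\right)^{2}$ ($B{\left(g,t \right)} = \left(5 + \left(-1 + g\right)\right)^{2} = \left(4 + g\right)^{2}$)
$h{\left(D \right)} = 30 - \left(4 + D\right)^{2}$
$Z = \frac{32765}{9512}$ ($Z = 32765 \cdot \frac{1}{9512} = \frac{32765}{9512} \approx 3.4446$)
$h{\left(X{\left(-8,13 \right)} \right)} + Z = \left(30 - \left(4 + 13\right)^{2}\right) + \frac{32765}{9512} = \left(30 - 17^{2}\right) + \frac{32765}{9512} = \left(30 - 289\right) + \frac{32765}{9512} = -259 + \frac{32765}{9512} = - \frac{2430843}{9512}$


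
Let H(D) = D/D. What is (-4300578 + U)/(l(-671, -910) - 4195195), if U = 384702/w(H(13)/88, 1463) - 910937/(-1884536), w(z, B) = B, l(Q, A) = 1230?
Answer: 11856294794956001/11563080950926120 ≈ 1.0254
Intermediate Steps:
H(D) = 1
U = 726317469103/2757076168 (U = 384702/1463 - 910937/(-1884536) = 384702*(1/1463) - 910937*(-1/1884536) = 384702/1463 + 910937/1884536 = 726317469103/2757076168 ≈ 263.44)
(-4300578 + U)/(l(-671, -910) - 4195195) = (-4300578 + 726317469103/2757076168)/(1230 - 4195195) = -11856294794956001/2757076168/(-4193965) = -11856294794956001/2757076168*(-1/4193965) = 11856294794956001/11563080950926120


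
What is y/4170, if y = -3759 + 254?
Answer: -701/834 ≈ -0.84053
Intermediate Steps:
y = -3505
y/4170 = -3505/4170 = -3505*1/4170 = -701/834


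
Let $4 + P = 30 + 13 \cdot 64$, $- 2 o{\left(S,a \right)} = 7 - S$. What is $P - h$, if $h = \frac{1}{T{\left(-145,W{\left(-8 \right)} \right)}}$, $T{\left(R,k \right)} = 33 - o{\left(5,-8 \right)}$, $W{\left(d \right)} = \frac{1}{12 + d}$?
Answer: $\frac{29171}{34} \approx 857.97$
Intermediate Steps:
$o{\left(S,a \right)} = - \frac{7}{2} + \frac{S}{2}$ ($o{\left(S,a \right)} = - \frac{7 - S}{2} = - \frac{7}{2} + \frac{S}{2}$)
$T{\left(R,k \right)} = 34$ ($T{\left(R,k \right)} = 33 - \left(- \frac{7}{2} + \frac{1}{2} \cdot 5\right) = 33 - \left(- \frac{7}{2} + \frac{5}{2}\right) = 33 - -1 = 33 + 1 = 34$)
$h = \frac{1}{34} \approx 0.029412$
$P = 858$ ($P = -4 + \left(30 + 13 \cdot 64\right) = -4 + \left(30 + 832\right) = -4 + 862 = 858$)
$P - h = 858 - \frac{1}{34} = \frac{29171}{34}$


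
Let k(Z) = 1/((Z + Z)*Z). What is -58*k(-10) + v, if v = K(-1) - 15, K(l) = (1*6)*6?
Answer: 2071/100 ≈ 20.710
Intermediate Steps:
K(l) = 36 (K(l) = 6*6 = 36)
k(Z) = 1/(2*Z²) (k(Z) = 1/(((2*Z))*Z) = (1/(2*Z))/Z = 1/(2*Z²))
v = 21 (v = 36 - 15 = 21)
-58*k(-10) + v = -29/(-10)² + 21 = -29/100 + 21 = 2071/100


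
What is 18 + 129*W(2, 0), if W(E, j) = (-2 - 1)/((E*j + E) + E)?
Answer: -315/4 ≈ -78.750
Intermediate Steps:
W(E, j) = -3/(2*E + E*j) (W(E, j) = -3/((E + E*j) + E) = -3/(2*E + E*j))
18 + 129*W(2, 0) = 18 + 129*(-3/(2*(2 + 0))) = 18 + 129*(-3*1/2/2) = 18 + 129*(-3*1/2*1/2) = 18 + 129*(-3/4) = 18 - 387/4 = -315/4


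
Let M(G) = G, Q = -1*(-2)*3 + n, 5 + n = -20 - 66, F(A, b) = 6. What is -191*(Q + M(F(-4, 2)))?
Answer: 15089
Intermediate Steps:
n = -91 (n = -5 + (-20 - 66) = -5 - 86 = -91)
Q = -85 (Q = -1*(-2)*3 - 91 = 2*3 - 91 = 6 - 91 = -85)
-191*(Q + M(F(-4, 2))) = -191*(-85 + 6) = -191*(-79) = 15089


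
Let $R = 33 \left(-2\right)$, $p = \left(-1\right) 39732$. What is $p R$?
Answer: $2622312$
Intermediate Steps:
$p = -39732$
$R = -66$
$p R = \left(-39732\right) \left(-66\right) = 2622312$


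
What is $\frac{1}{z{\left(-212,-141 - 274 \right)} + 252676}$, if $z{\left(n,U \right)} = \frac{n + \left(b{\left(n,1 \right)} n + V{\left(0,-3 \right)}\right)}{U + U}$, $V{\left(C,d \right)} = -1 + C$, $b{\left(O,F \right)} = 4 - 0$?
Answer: $\frac{830}{209722141} \approx 3.9576 \cdot 10^{-6}$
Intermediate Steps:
$b{\left(O,F \right)} = 4$ ($b{\left(O,F \right)} = 4 + 0 = 4$)
$z{\left(n,U \right)} = \frac{-1 + 5 n}{2 U}$ ($z{\left(n,U \right)} = \frac{n + \left(4 n + \left(-1 + 0\right)\right)}{U + U} = \frac{n + \left(4 n - 1\right)}{2 U} = \left(n + \left(-1 + 4 n\right)\right) \frac{1}{2 U} = \left(-1 + 5 n\right) \frac{1}{2 U} = \frac{-1 + 5 n}{2 U}$)
$\frac{1}{z{\left(-212,-141 - 274 \right)} + 252676} = \frac{1}{\frac{-1 + 5 \left(-212\right)}{2 \left(-141 - 274\right)} + 252676} = \frac{1}{\frac{-1 - 1060}{2 \left(-415\right)} + 252676} = \frac{1}{\frac{1}{2} \left(- \frac{1}{415}\right) \left(-1061\right) + 252676} = \frac{1}{\frac{1061}{830} + 252676} = \frac{1}{\frac{209722141}{830}} = \frac{830}{209722141}$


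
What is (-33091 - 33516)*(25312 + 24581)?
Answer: -3323223051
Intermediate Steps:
(-33091 - 33516)*(25312 + 24581) = -66607*49893 = -3323223051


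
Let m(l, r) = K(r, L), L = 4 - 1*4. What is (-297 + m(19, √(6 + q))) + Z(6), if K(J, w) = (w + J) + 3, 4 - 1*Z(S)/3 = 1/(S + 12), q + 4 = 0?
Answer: -1693/6 + √2 ≈ -280.75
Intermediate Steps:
q = -4 (q = -4 + 0 = -4)
L = 0 (L = 4 - 4 = 0)
Z(S) = 12 - 3/(12 + S) (Z(S) = 12 - 3/(S + 12) = 12 - 3/(12 + S))
K(J, w) = 3 + J + w (K(J, w) = (J + w) + 3 = 3 + J + w)
m(l, r) = 3 + r (m(l, r) = 3 + r + 0 = 3 + r)
(-297 + m(19, √(6 + q))) + Z(6) = (-297 + (3 + √(6 - 4))) + 3*(47 + 4*6)/(12 + 6) = (-297 + (3 + √2)) + 3*(47 + 24)/18 = (-294 + √2) + 3*(1/18)*71 = (-294 + √2) + 71/6 = -1693/6 + √2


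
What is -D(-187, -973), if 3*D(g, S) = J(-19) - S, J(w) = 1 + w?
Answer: -955/3 ≈ -318.33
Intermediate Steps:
D(g, S) = -6 - S/3 (D(g, S) = ((1 - 19) - S)/3 = (-18 - S)/3 = -6 - S/3)
-D(-187, -973) = -(-6 - ⅓*(-973)) = -(-6 + 973/3) = -1*955/3 = -955/3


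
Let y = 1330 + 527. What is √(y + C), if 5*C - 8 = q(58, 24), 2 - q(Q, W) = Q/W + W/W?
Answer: √1672485/30 ≈ 43.108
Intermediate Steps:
q(Q, W) = 1 - Q/W (q(Q, W) = 2 - (Q/W + W/W) = 2 - (Q/W + 1) = 2 - (1 + Q/W) = 2 + (-1 - Q/W) = 1 - Q/W)
C = 79/60 (C = 8/5 + ((24 - 1*58)/24)/5 = 8/5 + ((24 - 58)/24)/5 = 8/5 + ((1/24)*(-34))/5 = 8/5 + (⅕)*(-17/12) = 8/5 - 17/60 = 79/60 ≈ 1.3167)
y = 1857
√(y + C) = √(1857 + 79/60) = √(111499/60) = √1672485/30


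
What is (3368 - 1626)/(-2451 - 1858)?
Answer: -1742/4309 ≈ -0.40427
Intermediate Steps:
(3368 - 1626)/(-2451 - 1858) = 1742/(-4309) = 1742*(-1/4309) = -1742/4309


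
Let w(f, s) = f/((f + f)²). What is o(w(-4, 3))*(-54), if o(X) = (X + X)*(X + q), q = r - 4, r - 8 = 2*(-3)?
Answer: -891/64 ≈ -13.922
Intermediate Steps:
r = 2 (r = 8 + 2*(-3) = 8 - 6 = 2)
q = -2 (q = 2 - 4 = -2)
w(f, s) = 1/(4*f) (w(f, s) = f/((2*f)²) = f/((4*f²)) = f*(1/(4*f²)) = 1/(4*f))
o(X) = 2*X*(-2 + X) (o(X) = (X + X)*(X - 2) = (2*X)*(-2 + X) = 2*X*(-2 + X))
o(w(-4, 3))*(-54) = (2*((¼)/(-4))*(-2 + (¼)/(-4)))*(-54) = (2*((¼)*(-¼))*(-2 + (¼)*(-¼)))*(-54) = (2*(-1/16)*(-2 - 1/16))*(-54) = (2*(-1/16)*(-33/16))*(-54) = (33/128)*(-54) = -891/64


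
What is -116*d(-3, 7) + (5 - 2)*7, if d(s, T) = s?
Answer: 369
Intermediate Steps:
-116*d(-3, 7) + (5 - 2)*7 = -116*(-3) + (5 - 2)*7 = 348 + 3*7 = 348 + 21 = 369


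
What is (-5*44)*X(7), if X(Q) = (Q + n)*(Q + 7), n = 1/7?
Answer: -22000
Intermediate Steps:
n = 1/7 ≈ 0.14286
X(Q) = (7 + Q)*(1/7 + Q) (X(Q) = (Q + 1/7)*(Q + 7) = (1/7 + Q)*(7 + Q) = (7 + Q)*(1/7 + Q))
(-5*44)*X(7) = (-5*44)*(1 + 7**2 + (50/7)*7) = -220*(1 + 49 + 50) = -220*100 = -22000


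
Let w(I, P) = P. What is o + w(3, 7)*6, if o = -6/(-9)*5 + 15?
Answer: 181/3 ≈ 60.333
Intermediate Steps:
o = 55/3 (o = -6*(-⅑)*5 + 15 = (⅔)*5 + 15 = 10/3 + 15 = 55/3 ≈ 18.333)
o + w(3, 7)*6 = 55/3 + 7*6 = 55/3 + 42 = 181/3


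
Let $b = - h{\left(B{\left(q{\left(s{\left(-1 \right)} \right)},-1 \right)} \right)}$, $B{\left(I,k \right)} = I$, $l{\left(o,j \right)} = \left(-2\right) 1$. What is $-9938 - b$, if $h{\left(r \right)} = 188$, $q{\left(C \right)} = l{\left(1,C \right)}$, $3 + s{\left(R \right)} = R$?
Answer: $-9750$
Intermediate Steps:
$l{\left(o,j \right)} = -2$
$s{\left(R \right)} = -3 + R$
$q{\left(C \right)} = -2$
$b = -188$ ($b = \left(-1\right) 188 = -188$)
$-9938 - b = -9938 - -188 = -9938 + 188 = -9750$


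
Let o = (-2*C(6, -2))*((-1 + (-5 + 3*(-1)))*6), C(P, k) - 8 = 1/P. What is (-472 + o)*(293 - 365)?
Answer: -29520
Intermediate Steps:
C(P, k) = 8 + 1/P
o = 882 (o = (-2*(8 + 1/6))*((-1 + (-5 + 3*(-1)))*6) = (-2*(8 + 1/6))*((-1 + (-5 - 3))*6) = (-2*49/6)*((-1 - 8)*6) = -(-147)*6 = -49/3*(-54) = 882)
(-472 + o)*(293 - 365) = (-472 + 882)*(293 - 365) = 410*(-72) = -29520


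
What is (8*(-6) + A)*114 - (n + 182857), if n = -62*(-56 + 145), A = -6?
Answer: -183495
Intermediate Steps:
n = -5518 (n = -62*89 = -5518)
(8*(-6) + A)*114 - (n + 182857) = (8*(-6) - 6)*114 - (-5518 + 182857) = (-48 - 6)*114 - 1*177339 = -54*114 - 177339 = -6156 - 177339 = -183495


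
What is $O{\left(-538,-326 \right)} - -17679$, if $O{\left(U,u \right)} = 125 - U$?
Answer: $18342$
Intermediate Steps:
$O{\left(-538,-326 \right)} - -17679 = \left(125 - -538\right) - -17679 = \left(125 + 538\right) + 17679 = 663 + 17679 = 18342$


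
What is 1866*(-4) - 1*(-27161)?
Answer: 19697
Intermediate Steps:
1866*(-4) - 1*(-27161) = -7464 + 27161 = 19697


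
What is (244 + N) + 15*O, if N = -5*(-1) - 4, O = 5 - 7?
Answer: 215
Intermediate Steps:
O = -2
N = 1 (N = 5 - 4 = 1)
(244 + N) + 15*O = (244 + 1) + 15*(-2) = 245 - 30 = 215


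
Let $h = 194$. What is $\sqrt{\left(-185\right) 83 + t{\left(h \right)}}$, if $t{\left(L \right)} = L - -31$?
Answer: $i \sqrt{15130} \approx 123.0 i$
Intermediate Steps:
$t{\left(L \right)} = 31 + L$ ($t{\left(L \right)} = L + 31 = 31 + L$)
$\sqrt{\left(-185\right) 83 + t{\left(h \right)}} = \sqrt{\left(-185\right) 83 + \left(31 + 194\right)} = \sqrt{-15355 + 225} = \sqrt{-15130} = i \sqrt{15130}$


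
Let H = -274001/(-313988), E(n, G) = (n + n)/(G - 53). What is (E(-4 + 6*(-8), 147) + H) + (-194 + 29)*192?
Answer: -467519021809/14757436 ≈ -31680.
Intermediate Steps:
E(n, G) = 2*n/(-53 + G) (E(n, G) = (2*n)/(-53 + G) = 2*n/(-53 + G))
H = 274001/313988 (H = -274001*(-1/313988) = 274001/313988 ≈ 0.87265)
(E(-4 + 6*(-8), 147) + H) + (-194 + 29)*192 = (2*(-4 + 6*(-8))/(-53 + 147) + 274001/313988) + (-194 + 29)*192 = (2*(-4 - 48)/94 + 274001/313988) - 165*192 = (2*(-52)*(1/94) + 274001/313988) - 31680 = (-52/47 + 274001/313988) - 31680 = -3449329/14757436 - 31680 = -467519021809/14757436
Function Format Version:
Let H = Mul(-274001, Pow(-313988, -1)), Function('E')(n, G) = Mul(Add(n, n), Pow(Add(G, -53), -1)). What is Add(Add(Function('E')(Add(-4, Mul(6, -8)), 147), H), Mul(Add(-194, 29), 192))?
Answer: Rational(-467519021809, 14757436) ≈ -31680.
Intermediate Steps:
Function('E')(n, G) = Mul(2, n, Pow(Add(-53, G), -1)) (Function('E')(n, G) = Mul(Mul(2, n), Pow(Add(-53, G), -1)) = Mul(2, n, Pow(Add(-53, G), -1)))
H = Rational(274001, 313988) (H = Mul(-274001, Rational(-1, 313988)) = Rational(274001, 313988) ≈ 0.87265)
Add(Add(Function('E')(Add(-4, Mul(6, -8)), 147), H), Mul(Add(-194, 29), 192)) = Add(Add(Mul(2, Add(-4, Mul(6, -8)), Pow(Add(-53, 147), -1)), Rational(274001, 313988)), Mul(Add(-194, 29), 192)) = Add(Add(Mul(2, Add(-4, -48), Pow(94, -1)), Rational(274001, 313988)), Mul(-165, 192)) = Add(Add(Mul(2, -52, Rational(1, 94)), Rational(274001, 313988)), -31680) = Add(Add(Rational(-52, 47), Rational(274001, 313988)), -31680) = Add(Rational(-3449329, 14757436), -31680) = Rational(-467519021809, 14757436)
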